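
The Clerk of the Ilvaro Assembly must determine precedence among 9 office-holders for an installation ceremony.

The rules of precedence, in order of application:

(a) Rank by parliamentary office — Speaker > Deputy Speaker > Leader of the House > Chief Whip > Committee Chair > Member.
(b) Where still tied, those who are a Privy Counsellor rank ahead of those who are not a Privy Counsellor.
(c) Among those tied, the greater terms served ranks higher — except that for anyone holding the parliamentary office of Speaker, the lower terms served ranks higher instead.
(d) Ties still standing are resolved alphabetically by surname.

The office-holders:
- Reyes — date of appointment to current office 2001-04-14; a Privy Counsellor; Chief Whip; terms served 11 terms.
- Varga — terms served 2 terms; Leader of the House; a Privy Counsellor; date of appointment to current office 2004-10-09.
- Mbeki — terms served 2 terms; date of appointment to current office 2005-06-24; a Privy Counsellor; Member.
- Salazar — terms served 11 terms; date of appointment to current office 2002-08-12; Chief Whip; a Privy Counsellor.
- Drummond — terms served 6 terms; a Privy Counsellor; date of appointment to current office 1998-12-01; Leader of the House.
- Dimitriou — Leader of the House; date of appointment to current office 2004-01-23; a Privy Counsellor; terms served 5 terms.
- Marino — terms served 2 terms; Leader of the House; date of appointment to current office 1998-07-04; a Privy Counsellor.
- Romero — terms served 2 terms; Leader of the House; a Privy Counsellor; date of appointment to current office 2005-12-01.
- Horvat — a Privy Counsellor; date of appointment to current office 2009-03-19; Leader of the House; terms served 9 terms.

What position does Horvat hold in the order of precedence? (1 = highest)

1

By parliamentary office: Horvat, Drummond, Dimitriou, Marino, Romero and Varga (Leader of the House); then Reyes and Salazar (Chief Whip); then Mbeki (Member).
Horvat, Drummond, Dimitriou, Marino, Romero and Varga are each a Privy Counsellor, so the next rule applies.
Among Horvat, Drummond, Dimitriou, Marino, Romero and Varga, by terms served (higher first): Horvat (9 terms) before Drummond (6 terms) before Dimitriou (5 terms) before Marino, Romero and Varga (2 terms).
Among Marino, Romero and Varga, alphabetically by surname: Marino before Romero before Varga.
Reyes and Salazar are each a Privy Counsellor, so the next rule applies.
Reyes and Salazar both have terms served 11 terms, so the next rule applies.
Among Reyes and Salazar, alphabetically by surname: Reyes before Salazar.
Order: Horvat, Drummond, Dimitriou, Marino, Romero, Varga, Reyes, Salazar, Mbeki. So position 1.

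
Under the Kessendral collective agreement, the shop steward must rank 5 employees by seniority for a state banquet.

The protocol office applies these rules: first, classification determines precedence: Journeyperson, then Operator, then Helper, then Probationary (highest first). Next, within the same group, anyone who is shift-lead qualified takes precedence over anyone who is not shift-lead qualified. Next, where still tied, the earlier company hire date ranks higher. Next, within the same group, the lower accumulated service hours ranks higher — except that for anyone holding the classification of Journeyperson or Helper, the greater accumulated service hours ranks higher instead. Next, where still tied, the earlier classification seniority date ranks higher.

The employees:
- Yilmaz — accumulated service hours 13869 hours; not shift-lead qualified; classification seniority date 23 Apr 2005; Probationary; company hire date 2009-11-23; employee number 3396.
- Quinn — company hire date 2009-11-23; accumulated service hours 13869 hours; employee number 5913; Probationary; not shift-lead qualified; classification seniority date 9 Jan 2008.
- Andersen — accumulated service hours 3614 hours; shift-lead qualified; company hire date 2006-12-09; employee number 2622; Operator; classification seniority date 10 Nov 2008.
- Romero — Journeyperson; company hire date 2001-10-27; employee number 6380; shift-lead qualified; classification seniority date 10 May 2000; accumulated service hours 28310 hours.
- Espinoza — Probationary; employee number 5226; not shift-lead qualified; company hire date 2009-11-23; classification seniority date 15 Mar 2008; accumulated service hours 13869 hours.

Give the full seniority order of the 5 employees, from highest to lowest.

Romero, Andersen, Yilmaz, Quinn, Espinoza

By classification: Romero (Journeyperson); then Andersen (Operator); then Yilmaz, Quinn and Espinoza (Probationary).
Yilmaz, Quinn and Espinoza are each not shift-lead qualified, so the next rule applies.
Yilmaz, Quinn and Espinoza all have company hire date 2009-11-23, so the next rule applies.
Yilmaz, Quinn and Espinoza all have accumulated service hours 13869 hours, so the next rule applies.
Among Yilmaz, Quinn and Espinoza, by classification seniority date (earlier first): Yilmaz (23 Apr 2005) before Quinn (9 Jan 2008) before Espinoza (15 Mar 2008).
Full order: Romero, Andersen, Yilmaz, Quinn, Espinoza.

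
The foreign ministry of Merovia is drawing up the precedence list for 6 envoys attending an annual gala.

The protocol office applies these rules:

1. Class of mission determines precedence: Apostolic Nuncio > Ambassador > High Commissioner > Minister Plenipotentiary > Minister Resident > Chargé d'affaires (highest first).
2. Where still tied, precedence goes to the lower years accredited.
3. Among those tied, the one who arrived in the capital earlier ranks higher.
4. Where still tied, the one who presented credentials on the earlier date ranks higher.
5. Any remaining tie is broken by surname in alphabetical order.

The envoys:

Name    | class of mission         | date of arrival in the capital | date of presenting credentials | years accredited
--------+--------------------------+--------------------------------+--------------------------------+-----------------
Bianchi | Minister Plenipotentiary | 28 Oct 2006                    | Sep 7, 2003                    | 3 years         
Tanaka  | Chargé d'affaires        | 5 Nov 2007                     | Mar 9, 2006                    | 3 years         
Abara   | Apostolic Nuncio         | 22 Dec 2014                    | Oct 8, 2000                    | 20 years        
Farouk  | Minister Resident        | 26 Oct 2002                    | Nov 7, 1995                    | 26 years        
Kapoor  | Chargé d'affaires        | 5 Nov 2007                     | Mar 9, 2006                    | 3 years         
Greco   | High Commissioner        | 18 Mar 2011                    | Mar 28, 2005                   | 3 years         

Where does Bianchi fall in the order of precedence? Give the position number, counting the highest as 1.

3

By class of mission: Abara (Apostolic Nuncio); then Greco (High Commissioner); then Bianchi (Minister Plenipotentiary); then Farouk (Minister Resident); then Kapoor and Tanaka (Chargé d'affaires).
Kapoor and Tanaka both have years accredited 3 years, so the next rule applies.
Kapoor and Tanaka both have date of arrival in the capital 5 Nov 2007, so the next rule applies.
Kapoor and Tanaka both have date of presenting credentials Mar 9, 2006, so the next rule applies.
Among Kapoor and Tanaka, alphabetically by surname: Kapoor before Tanaka.
Order: Abara, Greco, Bianchi, Farouk, Kapoor, Tanaka. So position 3.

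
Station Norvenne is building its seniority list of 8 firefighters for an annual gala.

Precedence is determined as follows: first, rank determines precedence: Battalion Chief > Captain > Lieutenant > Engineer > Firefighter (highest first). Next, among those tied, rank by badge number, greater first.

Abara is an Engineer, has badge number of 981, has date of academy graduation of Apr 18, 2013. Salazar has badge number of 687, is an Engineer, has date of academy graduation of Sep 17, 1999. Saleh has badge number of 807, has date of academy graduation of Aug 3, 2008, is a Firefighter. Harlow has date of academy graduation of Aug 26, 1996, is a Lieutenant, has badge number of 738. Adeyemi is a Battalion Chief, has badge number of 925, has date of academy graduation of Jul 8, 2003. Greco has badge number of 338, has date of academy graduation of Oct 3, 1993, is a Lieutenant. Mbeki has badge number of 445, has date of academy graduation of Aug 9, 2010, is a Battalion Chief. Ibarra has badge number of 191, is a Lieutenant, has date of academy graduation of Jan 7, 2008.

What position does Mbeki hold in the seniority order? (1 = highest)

2

By rank: Adeyemi and Mbeki (Battalion Chief); then Harlow, Greco and Ibarra (Lieutenant); then Abara and Salazar (Engineer); then Saleh (Firefighter).
Among Adeyemi and Mbeki, by badge number (higher first): Adeyemi (925) before Mbeki (445).
Among Harlow, Greco and Ibarra, by badge number (higher first): Harlow (738) before Greco (338) before Ibarra (191).
Among Abara and Salazar, by badge number (higher first): Abara (981) before Salazar (687).
Order: Adeyemi, Mbeki, Harlow, Greco, Ibarra, Abara, Salazar, Saleh. So position 2.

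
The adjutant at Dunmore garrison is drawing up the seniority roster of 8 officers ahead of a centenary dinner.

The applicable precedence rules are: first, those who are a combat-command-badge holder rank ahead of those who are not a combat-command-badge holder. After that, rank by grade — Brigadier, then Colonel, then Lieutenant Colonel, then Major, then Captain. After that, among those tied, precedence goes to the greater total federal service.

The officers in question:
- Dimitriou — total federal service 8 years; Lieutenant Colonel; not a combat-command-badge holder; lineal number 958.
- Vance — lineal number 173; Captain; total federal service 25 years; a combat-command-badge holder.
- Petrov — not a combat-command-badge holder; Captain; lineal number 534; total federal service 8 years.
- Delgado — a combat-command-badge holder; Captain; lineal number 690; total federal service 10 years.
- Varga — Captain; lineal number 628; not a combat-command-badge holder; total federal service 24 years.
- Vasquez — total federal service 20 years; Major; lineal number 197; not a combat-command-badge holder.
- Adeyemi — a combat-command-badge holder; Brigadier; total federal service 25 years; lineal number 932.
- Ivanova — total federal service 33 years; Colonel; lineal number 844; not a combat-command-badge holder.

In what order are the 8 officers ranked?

Adeyemi, Vance, Delgado, Ivanova, Dimitriou, Vasquez, Varga, Petrov

By the first rule: Adeyemi, Vance and Delgado (each a combat-command-badge holder); then Ivanova, Dimitriou, Vasquez, Varga and Petrov (each not a combat-command-badge holder).
Among Adeyemi, Vance and Delgado, by grade: Adeyemi (Brigadier) before Vance and Delgado (Captain).
Among Vance and Delgado, by total federal service (higher first): Vance (25 years) before Delgado (10 years).
Among Ivanova, Dimitriou, Vasquez, Varga and Petrov, by grade: Ivanova (Colonel) before Dimitriou (Lieutenant Colonel) before Vasquez (Major) before Varga and Petrov (Captain).
Among Varga and Petrov, by total federal service (higher first): Varga (24 years) before Petrov (8 years).
Full order: Adeyemi, Vance, Delgado, Ivanova, Dimitriou, Vasquez, Varga, Petrov.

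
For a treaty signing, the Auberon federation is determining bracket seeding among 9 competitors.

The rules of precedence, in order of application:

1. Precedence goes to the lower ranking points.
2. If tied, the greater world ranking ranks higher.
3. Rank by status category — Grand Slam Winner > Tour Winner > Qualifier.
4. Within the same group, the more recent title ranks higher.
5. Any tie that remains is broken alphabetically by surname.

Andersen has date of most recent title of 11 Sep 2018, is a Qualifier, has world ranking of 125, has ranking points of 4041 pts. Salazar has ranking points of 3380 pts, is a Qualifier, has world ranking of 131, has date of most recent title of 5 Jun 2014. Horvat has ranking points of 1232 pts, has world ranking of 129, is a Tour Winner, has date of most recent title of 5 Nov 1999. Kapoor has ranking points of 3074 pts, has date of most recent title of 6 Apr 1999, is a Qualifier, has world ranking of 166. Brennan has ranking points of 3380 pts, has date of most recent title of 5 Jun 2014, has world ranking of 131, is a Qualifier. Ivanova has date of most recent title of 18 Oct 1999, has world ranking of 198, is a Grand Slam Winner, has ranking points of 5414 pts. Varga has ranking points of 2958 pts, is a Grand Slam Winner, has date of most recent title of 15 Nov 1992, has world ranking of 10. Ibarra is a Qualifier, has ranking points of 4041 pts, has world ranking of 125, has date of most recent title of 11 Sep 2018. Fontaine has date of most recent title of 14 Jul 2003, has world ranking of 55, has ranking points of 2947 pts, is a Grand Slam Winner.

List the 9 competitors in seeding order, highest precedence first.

Horvat, Fontaine, Varga, Kapoor, Brennan, Salazar, Andersen, Ibarra, Ivanova

By ranking points (lower first): Horvat (1232 pts); then Fontaine (2947 pts); then Varga (2958 pts); then Kapoor (3074 pts); then Brennan and Salazar (both 3380 pts); then Andersen and Ibarra (both 4041 pts); then Ivanova (5414 pts).
Brennan and Salazar both have world ranking 131, so the next rule applies.
Brennan and Salazar are each Qualifier, so the next rule applies.
Brennan and Salazar both have date of most recent title 5 Jun 2014, so the next rule applies.
Among Brennan and Salazar, alphabetically by surname: Brennan before Salazar.
Andersen and Ibarra both have world ranking 125, so the next rule applies.
Andersen and Ibarra are each Qualifier, so the next rule applies.
Andersen and Ibarra both have date of most recent title 11 Sep 2018, so the next rule applies.
Among Andersen and Ibarra, alphabetically by surname: Andersen before Ibarra.
Full order: Horvat, Fontaine, Varga, Kapoor, Brennan, Salazar, Andersen, Ibarra, Ivanova.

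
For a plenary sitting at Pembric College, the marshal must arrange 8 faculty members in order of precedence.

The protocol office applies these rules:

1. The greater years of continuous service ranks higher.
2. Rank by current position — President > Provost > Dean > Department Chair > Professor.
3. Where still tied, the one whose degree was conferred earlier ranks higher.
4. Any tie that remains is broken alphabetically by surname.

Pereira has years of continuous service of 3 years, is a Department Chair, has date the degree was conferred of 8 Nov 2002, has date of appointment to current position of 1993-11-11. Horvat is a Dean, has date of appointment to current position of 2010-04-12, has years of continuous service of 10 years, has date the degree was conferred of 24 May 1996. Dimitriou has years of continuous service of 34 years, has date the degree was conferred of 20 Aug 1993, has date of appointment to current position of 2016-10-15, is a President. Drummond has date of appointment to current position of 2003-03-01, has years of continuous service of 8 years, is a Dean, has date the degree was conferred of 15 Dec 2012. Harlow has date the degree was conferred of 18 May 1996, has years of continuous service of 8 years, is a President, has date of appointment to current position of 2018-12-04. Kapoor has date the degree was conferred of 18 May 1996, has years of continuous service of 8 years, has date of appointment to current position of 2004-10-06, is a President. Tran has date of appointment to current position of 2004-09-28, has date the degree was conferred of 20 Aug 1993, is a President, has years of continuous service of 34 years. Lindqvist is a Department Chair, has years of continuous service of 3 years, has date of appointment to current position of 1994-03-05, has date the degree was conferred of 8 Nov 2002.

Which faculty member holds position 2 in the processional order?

By years of continuous service (higher first): Dimitriou and Tran (both 34 years); then Horvat (10 years); then Harlow, Kapoor and Drummond (each 8 years); then Lindqvist and Pereira (both 3 years).
Dimitriou and Tran are each President, so the next rule applies.
Dimitriou and Tran both have date the degree was conferred 20 Aug 1993, so the next rule applies.
Among Dimitriou and Tran, alphabetically by surname: Dimitriou before Tran.
Among Harlow, Kapoor and Drummond, by current position: Harlow and Kapoor (President) before Drummond (Dean).
Harlow and Kapoor both have date the degree was conferred 18 May 1996, so the next rule applies.
Among Harlow and Kapoor, alphabetically by surname: Harlow before Kapoor.
Lindqvist and Pereira are each Department Chair, so the next rule applies.
Lindqvist and Pereira both have date the degree was conferred 8 Nov 2002, so the next rule applies.
Among Lindqvist and Pereira, alphabetically by surname: Lindqvist before Pereira.
Order: Dimitriou, Tran, Horvat, Harlow, Kapoor, Drummond, Lindqvist, Pereira.

Tran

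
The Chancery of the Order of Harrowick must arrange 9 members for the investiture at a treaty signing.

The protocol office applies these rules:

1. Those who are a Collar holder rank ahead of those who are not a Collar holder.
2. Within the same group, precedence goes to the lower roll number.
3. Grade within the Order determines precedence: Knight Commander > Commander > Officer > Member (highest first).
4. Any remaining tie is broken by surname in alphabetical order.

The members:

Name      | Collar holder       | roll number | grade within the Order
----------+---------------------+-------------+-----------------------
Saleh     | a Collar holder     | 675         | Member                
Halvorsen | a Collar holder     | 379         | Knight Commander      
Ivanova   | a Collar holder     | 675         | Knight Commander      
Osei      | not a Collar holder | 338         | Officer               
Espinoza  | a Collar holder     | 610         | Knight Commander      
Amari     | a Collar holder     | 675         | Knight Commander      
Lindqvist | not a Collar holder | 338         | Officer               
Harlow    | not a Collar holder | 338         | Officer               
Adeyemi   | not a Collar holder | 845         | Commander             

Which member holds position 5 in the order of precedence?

By the first rule: Halvorsen, Espinoza, Amari, Ivanova and Saleh (each a Collar holder); then Harlow, Lindqvist, Osei and Adeyemi (each not a Collar holder).
Among Halvorsen, Espinoza, Amari, Ivanova and Saleh, by roll number (lower first): Halvorsen (379) before Espinoza (610) before Amari, Ivanova and Saleh (675).
Among Amari, Ivanova and Saleh, by grade within the Order: Amari and Ivanova (Knight Commander) before Saleh (Member).
Among Amari and Ivanova, alphabetically by surname: Amari before Ivanova.
Among Harlow, Lindqvist, Osei and Adeyemi, by roll number (lower first): Harlow, Lindqvist and Osei (338) before Adeyemi (845).
Harlow, Lindqvist and Osei are each Officer, so the next rule applies.
Among Harlow, Lindqvist and Osei, alphabetically by surname: Harlow before Lindqvist before Osei.
Order: Halvorsen, Espinoza, Amari, Ivanova, Saleh, Harlow, Lindqvist, Osei, Adeyemi.

Saleh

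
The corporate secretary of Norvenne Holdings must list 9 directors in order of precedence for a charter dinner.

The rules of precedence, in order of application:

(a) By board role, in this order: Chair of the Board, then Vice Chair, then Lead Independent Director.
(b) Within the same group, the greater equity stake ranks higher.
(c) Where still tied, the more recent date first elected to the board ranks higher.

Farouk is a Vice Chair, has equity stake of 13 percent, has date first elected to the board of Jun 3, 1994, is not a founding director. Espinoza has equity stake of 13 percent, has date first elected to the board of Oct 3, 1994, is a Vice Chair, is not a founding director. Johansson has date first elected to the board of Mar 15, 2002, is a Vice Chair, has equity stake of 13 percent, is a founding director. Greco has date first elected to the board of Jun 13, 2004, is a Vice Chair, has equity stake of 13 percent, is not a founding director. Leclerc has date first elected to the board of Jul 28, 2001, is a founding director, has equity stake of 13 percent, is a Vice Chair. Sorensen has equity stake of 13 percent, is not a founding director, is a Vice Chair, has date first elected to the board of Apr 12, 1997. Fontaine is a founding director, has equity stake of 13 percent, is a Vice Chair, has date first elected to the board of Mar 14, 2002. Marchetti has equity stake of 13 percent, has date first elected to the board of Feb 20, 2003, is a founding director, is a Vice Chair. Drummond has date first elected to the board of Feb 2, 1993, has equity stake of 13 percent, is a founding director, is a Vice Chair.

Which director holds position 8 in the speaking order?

By board role: Greco, Marchetti, Johansson, Fontaine, Leclerc, Sorensen, Espinoza, Farouk and Drummond (Vice Chair).
Greco, Marchetti, Johansson, Fontaine, Leclerc, Sorensen, Espinoza, Farouk and Drummond all have equity stake 13 percent, so the next rule applies.
Among Greco, Marchetti, Johansson, Fontaine, Leclerc, Sorensen, Espinoza, Farouk and Drummond, by date first elected to the board (later first): Greco (Jun 13, 2004) before Marchetti (Feb 20, 2003) before Johansson (Mar 15, 2002) before Fontaine (Mar 14, 2002) before Leclerc (Jul 28, 2001) before Sorensen (Apr 12, 1997) before Espinoza (Oct 3, 1994) before Farouk (Jun 3, 1994) before Drummond (Feb 2, 1993).
Order: Greco, Marchetti, Johansson, Fontaine, Leclerc, Sorensen, Espinoza, Farouk, Drummond.

Farouk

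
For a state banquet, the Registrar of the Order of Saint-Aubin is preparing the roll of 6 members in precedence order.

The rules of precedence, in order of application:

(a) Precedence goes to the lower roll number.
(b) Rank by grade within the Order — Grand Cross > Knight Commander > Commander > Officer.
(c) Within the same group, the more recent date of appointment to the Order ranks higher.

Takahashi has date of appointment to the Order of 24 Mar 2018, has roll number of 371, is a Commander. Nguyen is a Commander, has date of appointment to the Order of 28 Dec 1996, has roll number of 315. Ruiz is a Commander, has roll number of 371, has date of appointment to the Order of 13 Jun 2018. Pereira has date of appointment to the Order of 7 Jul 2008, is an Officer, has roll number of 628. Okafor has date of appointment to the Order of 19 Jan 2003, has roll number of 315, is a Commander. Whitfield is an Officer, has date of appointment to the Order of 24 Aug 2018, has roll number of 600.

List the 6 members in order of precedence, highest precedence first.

By roll number (lower first): Okafor and Nguyen (both 315); then Ruiz and Takahashi (both 371); then Whitfield (600); then Pereira (628).
Okafor and Nguyen are each Commander, so the next rule applies.
Among Okafor and Nguyen, by date of appointment to the Order (later first): Okafor (19 Jan 2003) before Nguyen (28 Dec 1996).
Ruiz and Takahashi are each Commander, so the next rule applies.
Among Ruiz and Takahashi, by date of appointment to the Order (later first): Ruiz (13 Jun 2018) before Takahashi (24 Mar 2018).
Full order: Okafor, Nguyen, Ruiz, Takahashi, Whitfield, Pereira.

Okafor, Nguyen, Ruiz, Takahashi, Whitfield, Pereira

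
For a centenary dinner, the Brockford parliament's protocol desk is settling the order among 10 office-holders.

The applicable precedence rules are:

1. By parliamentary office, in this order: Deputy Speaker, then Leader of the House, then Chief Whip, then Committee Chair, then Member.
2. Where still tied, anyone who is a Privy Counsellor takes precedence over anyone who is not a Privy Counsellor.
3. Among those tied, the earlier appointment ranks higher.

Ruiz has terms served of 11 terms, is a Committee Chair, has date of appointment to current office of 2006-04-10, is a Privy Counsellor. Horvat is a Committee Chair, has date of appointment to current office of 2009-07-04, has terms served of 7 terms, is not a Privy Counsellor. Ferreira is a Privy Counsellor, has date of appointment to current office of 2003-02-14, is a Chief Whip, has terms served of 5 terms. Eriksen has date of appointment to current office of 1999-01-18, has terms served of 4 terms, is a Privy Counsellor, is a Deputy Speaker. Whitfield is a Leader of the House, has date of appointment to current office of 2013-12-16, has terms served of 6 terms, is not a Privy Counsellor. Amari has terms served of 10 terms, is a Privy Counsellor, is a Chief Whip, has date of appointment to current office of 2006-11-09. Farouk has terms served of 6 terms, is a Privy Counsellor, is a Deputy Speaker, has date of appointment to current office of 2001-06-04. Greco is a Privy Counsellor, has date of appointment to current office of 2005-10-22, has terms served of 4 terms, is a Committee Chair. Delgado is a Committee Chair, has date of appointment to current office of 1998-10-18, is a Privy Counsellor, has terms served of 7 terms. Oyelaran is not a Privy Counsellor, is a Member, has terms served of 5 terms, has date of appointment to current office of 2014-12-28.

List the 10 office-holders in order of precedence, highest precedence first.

Eriksen, Farouk, Whitfield, Ferreira, Amari, Delgado, Greco, Ruiz, Horvat, Oyelaran

By parliamentary office: Eriksen and Farouk (Deputy Speaker); then Whitfield (Leader of the House); then Ferreira and Amari (Chief Whip); then Delgado, Greco, Ruiz and Horvat (Committee Chair); then Oyelaran (Member).
Eriksen and Farouk are each a Privy Counsellor, so the next rule applies.
Among Eriksen and Farouk, by date of appointment to current office (earlier first): Eriksen (1999-01-18) before Farouk (2001-06-04).
Ferreira and Amari are each a Privy Counsellor, so the next rule applies.
Among Ferreira and Amari, by date of appointment to current office (earlier first): Ferreira (2003-02-14) before Amari (2006-11-09).
Among Delgado, Greco, Ruiz and Horvat, a Privy Counsellor before not a Privy Counsellor: Delgado, Greco and Ruiz (a Privy Counsellor) before Horvat (not a Privy Counsellor).
Among Delgado, Greco and Ruiz, by date of appointment to current office (earlier first): Delgado (1998-10-18) before Greco (2005-10-22) before Ruiz (2006-04-10).
Full order: Eriksen, Farouk, Whitfield, Ferreira, Amari, Delgado, Greco, Ruiz, Horvat, Oyelaran.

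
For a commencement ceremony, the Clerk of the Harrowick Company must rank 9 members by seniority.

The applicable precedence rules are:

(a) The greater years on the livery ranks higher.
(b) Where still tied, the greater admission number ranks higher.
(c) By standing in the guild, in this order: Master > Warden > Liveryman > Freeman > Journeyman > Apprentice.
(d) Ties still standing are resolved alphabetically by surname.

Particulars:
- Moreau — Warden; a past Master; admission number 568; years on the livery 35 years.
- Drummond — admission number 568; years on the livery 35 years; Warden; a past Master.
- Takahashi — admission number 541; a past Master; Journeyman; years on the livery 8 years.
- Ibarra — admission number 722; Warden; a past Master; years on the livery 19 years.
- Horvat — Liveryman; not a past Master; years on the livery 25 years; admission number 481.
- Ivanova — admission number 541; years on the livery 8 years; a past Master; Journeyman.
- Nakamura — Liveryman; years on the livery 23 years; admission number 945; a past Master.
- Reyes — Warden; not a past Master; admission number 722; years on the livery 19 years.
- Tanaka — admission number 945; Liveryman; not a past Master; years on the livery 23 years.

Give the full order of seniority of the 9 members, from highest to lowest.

By years on the livery (higher first): Drummond and Moreau (both 35 years); then Horvat (25 years); then Nakamura and Tanaka (both 23 years); then Ibarra and Reyes (both 19 years); then Ivanova and Takahashi (both 8 years).
Drummond and Moreau both have admission number 568, so the next rule applies.
Drummond and Moreau are each Warden, so the next rule applies.
Among Drummond and Moreau, alphabetically by surname: Drummond before Moreau.
Nakamura and Tanaka both have admission number 945, so the next rule applies.
Nakamura and Tanaka are each Liveryman, so the next rule applies.
Among Nakamura and Tanaka, alphabetically by surname: Nakamura before Tanaka.
Ibarra and Reyes both have admission number 722, so the next rule applies.
Ibarra and Reyes are each Warden, so the next rule applies.
Among Ibarra and Reyes, alphabetically by surname: Ibarra before Reyes.
Ivanova and Takahashi both have admission number 541, so the next rule applies.
Ivanova and Takahashi are each Journeyman, so the next rule applies.
Among Ivanova and Takahashi, alphabetically by surname: Ivanova before Takahashi.
Full order: Drummond, Moreau, Horvat, Nakamura, Tanaka, Ibarra, Reyes, Ivanova, Takahashi.

Drummond, Moreau, Horvat, Nakamura, Tanaka, Ibarra, Reyes, Ivanova, Takahashi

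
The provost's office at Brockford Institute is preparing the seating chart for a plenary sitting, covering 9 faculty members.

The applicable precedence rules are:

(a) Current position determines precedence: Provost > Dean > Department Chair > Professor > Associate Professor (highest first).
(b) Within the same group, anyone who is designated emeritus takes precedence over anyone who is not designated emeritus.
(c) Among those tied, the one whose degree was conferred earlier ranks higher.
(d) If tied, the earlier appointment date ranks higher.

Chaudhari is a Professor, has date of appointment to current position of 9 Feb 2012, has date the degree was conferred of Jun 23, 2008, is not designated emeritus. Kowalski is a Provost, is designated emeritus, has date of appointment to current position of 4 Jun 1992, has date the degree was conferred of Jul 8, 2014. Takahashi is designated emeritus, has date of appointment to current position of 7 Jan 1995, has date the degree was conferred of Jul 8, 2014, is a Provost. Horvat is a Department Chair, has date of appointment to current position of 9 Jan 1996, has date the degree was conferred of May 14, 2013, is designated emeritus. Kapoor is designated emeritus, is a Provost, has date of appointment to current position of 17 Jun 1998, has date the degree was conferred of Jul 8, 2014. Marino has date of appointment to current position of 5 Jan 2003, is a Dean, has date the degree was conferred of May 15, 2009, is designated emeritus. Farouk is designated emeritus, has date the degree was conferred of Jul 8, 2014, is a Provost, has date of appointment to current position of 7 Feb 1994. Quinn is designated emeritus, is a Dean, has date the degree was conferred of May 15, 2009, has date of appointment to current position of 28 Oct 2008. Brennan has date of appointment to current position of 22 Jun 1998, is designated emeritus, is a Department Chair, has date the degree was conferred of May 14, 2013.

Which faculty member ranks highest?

By current position: Kowalski, Farouk, Takahashi and Kapoor (Provost); then Marino and Quinn (Dean); then Horvat and Brennan (Department Chair); then Chaudhari (Professor).
Kowalski, Farouk, Takahashi and Kapoor are each designated emeritus, so the next rule applies.
Kowalski, Farouk, Takahashi and Kapoor all have date the degree was conferred Jul 8, 2014, so the next rule applies.
Among Kowalski, Farouk, Takahashi and Kapoor, by date of appointment to current position (earlier first): Kowalski (4 Jun 1992) before Farouk (7 Feb 1994) before Takahashi (7 Jan 1995) before Kapoor (17 Jun 1998).
Marino and Quinn are each designated emeritus, so the next rule applies.
Marino and Quinn both have date the degree was conferred May 15, 2009, so the next rule applies.
Among Marino and Quinn, by date of appointment to current position (earlier first): Marino (5 Jan 2003) before Quinn (28 Oct 2008).
Horvat and Brennan are each designated emeritus, so the next rule applies.
Horvat and Brennan both have date the degree was conferred May 14, 2013, so the next rule applies.
Among Horvat and Brennan, by date of appointment to current position (earlier first): Horvat (9 Jan 1996) before Brennan (22 Jun 1998).
Order: Kowalski, Farouk, Takahashi, Kapoor, Marino, Quinn, Horvat, Brennan, Chaudhari.

Kowalski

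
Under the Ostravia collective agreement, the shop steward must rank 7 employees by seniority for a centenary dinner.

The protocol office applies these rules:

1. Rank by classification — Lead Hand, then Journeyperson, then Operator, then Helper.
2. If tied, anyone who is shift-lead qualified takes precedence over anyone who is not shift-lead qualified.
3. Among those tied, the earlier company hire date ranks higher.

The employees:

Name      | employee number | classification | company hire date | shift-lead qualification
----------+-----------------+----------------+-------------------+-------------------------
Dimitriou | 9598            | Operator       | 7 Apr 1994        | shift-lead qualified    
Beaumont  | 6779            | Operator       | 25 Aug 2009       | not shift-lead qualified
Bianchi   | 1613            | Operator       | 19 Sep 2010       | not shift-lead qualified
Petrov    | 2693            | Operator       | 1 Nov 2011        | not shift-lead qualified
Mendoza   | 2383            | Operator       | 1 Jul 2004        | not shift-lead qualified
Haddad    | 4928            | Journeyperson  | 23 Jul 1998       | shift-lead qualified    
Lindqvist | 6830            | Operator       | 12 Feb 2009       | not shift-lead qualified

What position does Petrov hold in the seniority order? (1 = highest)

7

By classification: Haddad (Journeyperson); then Dimitriou, Mendoza, Lindqvist, Beaumont, Bianchi and Petrov (Operator).
Among Dimitriou, Mendoza, Lindqvist, Beaumont, Bianchi and Petrov, shift-lead qualified before not shift-lead qualified: Dimitriou (shift-lead qualified) before Mendoza, Lindqvist, Beaumont, Bianchi and Petrov (not shift-lead qualified).
Among Mendoza, Lindqvist, Beaumont, Bianchi and Petrov, by company hire date (earlier first): Mendoza (1 Jul 2004) before Lindqvist (12 Feb 2009) before Beaumont (25 Aug 2009) before Bianchi (19 Sep 2010) before Petrov (1 Nov 2011).
Order: Haddad, Dimitriou, Mendoza, Lindqvist, Beaumont, Bianchi, Petrov. So position 7.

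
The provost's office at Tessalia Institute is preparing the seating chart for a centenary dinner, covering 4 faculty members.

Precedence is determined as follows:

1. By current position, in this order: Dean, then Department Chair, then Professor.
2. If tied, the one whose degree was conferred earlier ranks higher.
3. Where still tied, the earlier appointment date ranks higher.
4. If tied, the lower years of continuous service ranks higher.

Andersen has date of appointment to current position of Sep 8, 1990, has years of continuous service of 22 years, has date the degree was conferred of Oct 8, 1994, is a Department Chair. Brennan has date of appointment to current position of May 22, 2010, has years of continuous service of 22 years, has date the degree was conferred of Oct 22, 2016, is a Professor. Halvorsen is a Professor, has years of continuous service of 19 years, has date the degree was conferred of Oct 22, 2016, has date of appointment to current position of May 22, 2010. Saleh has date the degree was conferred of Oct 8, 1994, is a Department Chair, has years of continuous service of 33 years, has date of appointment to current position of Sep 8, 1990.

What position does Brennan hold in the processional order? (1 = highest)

By current position: Andersen and Saleh (Department Chair); then Halvorsen and Brennan (Professor).
Andersen and Saleh both have date the degree was conferred Oct 8, 1994, so the next rule applies.
Andersen and Saleh both have date of appointment to current position Sep 8, 1990, so the next rule applies.
Among Andersen and Saleh, by years of continuous service (lower first): Andersen (22 years) before Saleh (33 years).
Halvorsen and Brennan both have date the degree was conferred Oct 22, 2016, so the next rule applies.
Halvorsen and Brennan both have date of appointment to current position May 22, 2010, so the next rule applies.
Among Halvorsen and Brennan, by years of continuous service (lower first): Halvorsen (19 years) before Brennan (22 years).
Order: Andersen, Saleh, Halvorsen, Brennan. So position 4.

4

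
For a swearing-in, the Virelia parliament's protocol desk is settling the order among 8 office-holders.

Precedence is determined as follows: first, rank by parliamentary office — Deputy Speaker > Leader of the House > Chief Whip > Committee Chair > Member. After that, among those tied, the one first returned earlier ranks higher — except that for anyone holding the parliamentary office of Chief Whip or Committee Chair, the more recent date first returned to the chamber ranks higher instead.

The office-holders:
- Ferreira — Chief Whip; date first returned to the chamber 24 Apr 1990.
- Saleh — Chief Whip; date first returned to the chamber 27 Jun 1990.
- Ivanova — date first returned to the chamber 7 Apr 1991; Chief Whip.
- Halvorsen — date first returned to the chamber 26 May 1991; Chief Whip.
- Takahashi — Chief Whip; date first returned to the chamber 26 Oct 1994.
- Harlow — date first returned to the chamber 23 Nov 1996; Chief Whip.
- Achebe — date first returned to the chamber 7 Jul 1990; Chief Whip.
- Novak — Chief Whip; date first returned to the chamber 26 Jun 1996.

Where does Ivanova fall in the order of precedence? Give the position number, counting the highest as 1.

5

By parliamentary office: Harlow, Novak, Takahashi, Halvorsen, Ivanova, Achebe, Saleh and Ferreira (Chief Whip).
Among Harlow, Novak, Takahashi, Halvorsen, Ivanova, Achebe, Saleh and Ferreira, by date first returned to the chamber (later first) (reversed rule for this group): Harlow (23 Nov 1996) before Novak (26 Jun 1996) before Takahashi (26 Oct 1994) before Halvorsen (26 May 1991) before Ivanova (7 Apr 1991) before Achebe (7 Jul 1990) before Saleh (27 Jun 1990) before Ferreira (24 Apr 1990).
Order: Harlow, Novak, Takahashi, Halvorsen, Ivanova, Achebe, Saleh, Ferreira. So position 5.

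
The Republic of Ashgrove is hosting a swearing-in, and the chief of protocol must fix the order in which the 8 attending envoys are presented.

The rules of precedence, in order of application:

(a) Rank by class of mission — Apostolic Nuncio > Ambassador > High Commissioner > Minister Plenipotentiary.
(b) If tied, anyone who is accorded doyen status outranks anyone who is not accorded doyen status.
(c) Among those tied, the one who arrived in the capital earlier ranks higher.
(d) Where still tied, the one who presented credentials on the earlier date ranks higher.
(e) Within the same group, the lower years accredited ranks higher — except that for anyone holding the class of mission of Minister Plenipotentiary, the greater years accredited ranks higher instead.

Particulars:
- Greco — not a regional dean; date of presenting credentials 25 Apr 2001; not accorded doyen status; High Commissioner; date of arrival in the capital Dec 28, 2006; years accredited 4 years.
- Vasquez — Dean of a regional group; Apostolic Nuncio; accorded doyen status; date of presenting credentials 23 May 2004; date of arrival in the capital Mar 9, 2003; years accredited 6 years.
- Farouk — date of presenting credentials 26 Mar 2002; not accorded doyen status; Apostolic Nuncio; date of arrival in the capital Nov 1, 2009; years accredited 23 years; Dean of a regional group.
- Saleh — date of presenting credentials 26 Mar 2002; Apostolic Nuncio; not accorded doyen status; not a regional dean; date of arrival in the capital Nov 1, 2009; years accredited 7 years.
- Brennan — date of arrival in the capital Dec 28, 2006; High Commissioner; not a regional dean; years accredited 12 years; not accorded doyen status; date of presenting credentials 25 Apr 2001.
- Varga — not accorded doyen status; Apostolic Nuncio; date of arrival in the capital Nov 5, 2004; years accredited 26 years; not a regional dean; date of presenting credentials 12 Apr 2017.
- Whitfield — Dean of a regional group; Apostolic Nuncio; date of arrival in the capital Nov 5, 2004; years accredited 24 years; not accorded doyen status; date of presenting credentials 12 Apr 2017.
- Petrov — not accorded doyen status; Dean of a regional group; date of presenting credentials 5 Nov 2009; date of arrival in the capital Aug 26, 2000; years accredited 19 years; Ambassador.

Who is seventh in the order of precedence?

Greco

By class of mission: Vasquez, Whitfield, Varga, Saleh and Farouk (Apostolic Nuncio); then Petrov (Ambassador); then Greco and Brennan (High Commissioner).
Among Vasquez, Whitfield, Varga, Saleh and Farouk, accorded doyen status before not accorded doyen status: Vasquez (accorded doyen status) before Whitfield, Varga, Saleh and Farouk (not accorded doyen status).
Among Whitfield, Varga, Saleh and Farouk, by date of arrival in the capital (earlier first): Whitfield and Varga (Nov 5, 2004) before Saleh and Farouk (Nov 1, 2009).
Whitfield and Varga both have date of presenting credentials 12 Apr 2017, so the next rule applies.
Among Whitfield and Varga, by years accredited (lower first): Whitfield (24 years) before Varga (26 years).
Saleh and Farouk both have date of presenting credentials 26 Mar 2002, so the next rule applies.
Among Saleh and Farouk, by years accredited (lower first): Saleh (7 years) before Farouk (23 years).
Greco and Brennan are each not accorded doyen status, so the next rule applies.
Greco and Brennan both have date of arrival in the capital Dec 28, 2006, so the next rule applies.
Greco and Brennan both have date of presenting credentials 25 Apr 2001, so the next rule applies.
Among Greco and Brennan, by years accredited (lower first): Greco (4 years) before Brennan (12 years).
Order: Vasquez, Whitfield, Varga, Saleh, Farouk, Petrov, Greco, Brennan.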